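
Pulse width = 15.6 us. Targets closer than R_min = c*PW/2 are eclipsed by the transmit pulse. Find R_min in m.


R_min = 3e8 * 15.6e-6 / 2 = 2340.0 m

2340.0 m


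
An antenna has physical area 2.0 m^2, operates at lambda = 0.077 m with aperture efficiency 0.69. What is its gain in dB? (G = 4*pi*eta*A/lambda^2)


G_linear = 4*pi*0.69*2.0/0.077^2 = 2924.88
G_dB = 10*log10(2924.88) = 34.7 dB

34.7 dB


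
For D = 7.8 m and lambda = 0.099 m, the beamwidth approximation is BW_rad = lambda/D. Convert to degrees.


BW_rad = 0.099 / 7.8 = 0.012692
BW_deg = 0.73 degrees

0.73 degrees


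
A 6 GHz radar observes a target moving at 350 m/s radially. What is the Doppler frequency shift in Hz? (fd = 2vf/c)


fd = 2 * 350 * 6000000000.0 / 3e8 = 14000.0 Hz

14000.0 Hz


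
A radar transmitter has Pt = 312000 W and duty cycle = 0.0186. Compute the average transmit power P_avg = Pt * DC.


P_avg = 312000 * 0.0186 = 5803.2 W

5803.2 W


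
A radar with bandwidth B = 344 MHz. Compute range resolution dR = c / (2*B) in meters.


dR = 3e8 / (2 * 344000000.0) = 0.44 m

0.44 m


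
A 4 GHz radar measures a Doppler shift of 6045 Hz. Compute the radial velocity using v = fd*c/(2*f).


v = 6045 * 3e8 / (2 * 4000000000.0) = 226.7 m/s

226.7 m/s


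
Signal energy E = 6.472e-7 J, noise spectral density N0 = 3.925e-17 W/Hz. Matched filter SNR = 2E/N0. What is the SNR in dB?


SNR_lin = 2 * 6.472e-7 / 3.925e-17 = 3.298e10
SNR_dB = 10*log10(3.298e10) = 105.2 dB

105.2 dB


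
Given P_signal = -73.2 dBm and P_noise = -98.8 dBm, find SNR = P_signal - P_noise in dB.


SNR = -73.2 - (-98.8) = 25.6 dB

25.6 dB


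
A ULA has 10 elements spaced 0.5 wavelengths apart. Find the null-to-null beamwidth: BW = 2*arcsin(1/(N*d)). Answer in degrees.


1/(N*d) = 1/(10*0.5) = 0.2
BW = 2*arcsin(0.2) = 23.1 degrees

23.1 degrees


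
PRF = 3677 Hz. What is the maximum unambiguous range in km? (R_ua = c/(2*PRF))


R_ua = 3e8 / (2 * 3677) = 40794.1 m = 40.8 km

40.8 km


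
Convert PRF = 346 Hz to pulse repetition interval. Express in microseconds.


PRI = 1/346 = 0.0028901734 s = 2890.2 us

2890.2 us


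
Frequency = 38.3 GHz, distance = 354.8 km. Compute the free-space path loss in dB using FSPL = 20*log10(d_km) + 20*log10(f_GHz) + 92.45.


20*log10(354.8) = 51.0
20*log10(38.3) = 31.66
FSPL = 175.1 dB

175.1 dB


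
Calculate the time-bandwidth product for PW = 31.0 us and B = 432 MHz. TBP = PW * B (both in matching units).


TBP = 31.0 * 432 = 13392.0

13392.0


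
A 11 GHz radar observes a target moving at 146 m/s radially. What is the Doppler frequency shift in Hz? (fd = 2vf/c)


fd = 2 * 146 * 11000000000.0 / 3e8 = 10706.7 Hz

10706.7 Hz


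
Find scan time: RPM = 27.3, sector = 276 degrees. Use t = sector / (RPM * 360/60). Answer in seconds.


t = 276 / (27.3 * 360) * 60 = 1.68 s

1.68 s


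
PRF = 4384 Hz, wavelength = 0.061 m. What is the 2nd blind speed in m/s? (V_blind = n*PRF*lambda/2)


V_blind = 2 * 4384 * 0.061 / 2 = 267.4 m/s

267.4 m/s


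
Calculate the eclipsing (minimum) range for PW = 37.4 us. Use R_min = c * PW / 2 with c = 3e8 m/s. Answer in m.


R_min = 3e8 * 37.4e-6 / 2 = 5610.0 m

5610.0 m


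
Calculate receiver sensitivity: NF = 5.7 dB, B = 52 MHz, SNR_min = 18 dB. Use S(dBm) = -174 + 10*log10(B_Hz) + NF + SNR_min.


10*log10(52000000.0) = 77.16
S = -174 + 77.16 + 5.7 + 18 = -73.1 dBm

-73.1 dBm


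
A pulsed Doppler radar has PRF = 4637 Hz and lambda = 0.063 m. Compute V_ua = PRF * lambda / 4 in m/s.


V_ua = 4637 * 0.063 / 4 = 73.0 m/s

73.0 m/s


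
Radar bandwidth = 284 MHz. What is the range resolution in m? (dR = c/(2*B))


dR = 3e8 / (2 * 284000000.0) = 0.53 m

0.53 m


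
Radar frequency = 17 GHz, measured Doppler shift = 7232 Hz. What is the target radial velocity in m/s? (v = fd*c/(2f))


v = 7232 * 3e8 / (2 * 17000000000.0) = 63.8 m/s

63.8 m/s


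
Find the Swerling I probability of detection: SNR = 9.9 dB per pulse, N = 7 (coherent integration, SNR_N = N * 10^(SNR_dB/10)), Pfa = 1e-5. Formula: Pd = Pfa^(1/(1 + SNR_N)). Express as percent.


SNR_lin = 10^(9.9/10) = 9.77237
SNR_N = 7 * 9.77237 = 68.40659
1/(1 + SNR_N) = 1/69.40659 = 0.0144079
Pd = (1e-5)^0.0144079 = 0.84715
Pd = 84.7%

84.7%


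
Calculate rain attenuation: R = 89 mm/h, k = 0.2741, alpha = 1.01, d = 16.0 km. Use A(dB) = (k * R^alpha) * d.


gamma = 0.2741 * 89^1.01 = 25.514845 dB/km
A = 25.514845 * 16.0 = 408.24 dB

408.24 dB


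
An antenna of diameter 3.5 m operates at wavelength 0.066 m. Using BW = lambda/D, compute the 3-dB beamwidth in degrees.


BW_rad = 0.066 / 3.5 = 0.018857
BW_deg = 1.08 degrees

1.08 degrees


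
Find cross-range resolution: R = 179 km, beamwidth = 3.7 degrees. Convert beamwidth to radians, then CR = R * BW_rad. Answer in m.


BW_rad = 0.064577182
CR = 179000 * 0.064577182 = 11559.3 m

11559.3 m


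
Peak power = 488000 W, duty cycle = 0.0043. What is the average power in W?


P_avg = 488000 * 0.0043 = 2098.4 W

2098.4 W


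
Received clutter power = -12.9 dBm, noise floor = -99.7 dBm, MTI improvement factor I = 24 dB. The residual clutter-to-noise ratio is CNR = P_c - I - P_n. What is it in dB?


CNR = -12.9 - 24 - (-99.7) = 62.8 dB

62.8 dB


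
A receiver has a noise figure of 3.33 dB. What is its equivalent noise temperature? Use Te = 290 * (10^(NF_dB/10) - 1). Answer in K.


NF_lin = 10^(3.33/10) = 2.152782
Te = 290 * (2.152782 - 1) = 334.3 K

334.3 K


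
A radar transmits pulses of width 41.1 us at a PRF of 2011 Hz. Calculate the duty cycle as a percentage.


DC = 41.1e-6 * 2011 * 100 = 8.27%

8.27%


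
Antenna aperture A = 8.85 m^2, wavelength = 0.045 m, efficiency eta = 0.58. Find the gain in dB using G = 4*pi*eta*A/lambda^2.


G_linear = 4*pi*0.58*8.85/0.045^2 = 31853.42
G_dB = 10*log10(31853.42) = 45.0 dB

45.0 dB


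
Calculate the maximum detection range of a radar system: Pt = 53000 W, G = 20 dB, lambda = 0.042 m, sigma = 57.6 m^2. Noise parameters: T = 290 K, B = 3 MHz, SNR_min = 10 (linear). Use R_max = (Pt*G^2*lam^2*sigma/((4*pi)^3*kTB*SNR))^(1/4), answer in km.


G_lin = 10^(20/10) = 100.0
R^4 = 53000 * 100.0^2 * 0.042^2 * 57.6 / ((4*pi)^3 * 1.38e-23 * 290 * 3000000.0 * 10)
R^4 = 2.26032e17 m^4
R_max = (2.26032e17)^(1/4) = 21804.3 m = 21.8 km

21.8 km


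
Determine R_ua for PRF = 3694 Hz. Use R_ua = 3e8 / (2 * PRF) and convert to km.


R_ua = 3e8 / (2 * 3694) = 40606.4 m = 40.6 km

40.6 km


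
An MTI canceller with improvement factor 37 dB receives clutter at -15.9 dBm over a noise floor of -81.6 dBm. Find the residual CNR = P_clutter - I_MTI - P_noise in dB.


CNR = -15.9 - 37 - (-81.6) = 28.7 dB

28.7 dB


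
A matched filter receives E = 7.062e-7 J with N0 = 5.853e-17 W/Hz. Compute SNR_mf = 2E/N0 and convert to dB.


SNR_lin = 2 * 7.062e-7 / 5.853e-17 = 2.413e10
SNR_dB = 10*log10(2.413e10) = 103.8 dB

103.8 dB


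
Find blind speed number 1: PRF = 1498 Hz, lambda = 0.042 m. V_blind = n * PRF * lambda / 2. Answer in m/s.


V_blind = 1 * 1498 * 0.042 / 2 = 31.5 m/s

31.5 m/s


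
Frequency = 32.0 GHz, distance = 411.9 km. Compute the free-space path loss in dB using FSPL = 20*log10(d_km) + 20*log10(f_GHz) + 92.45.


20*log10(411.9) = 52.3
20*log10(32.0) = 30.1
FSPL = 174.8 dB

174.8 dB


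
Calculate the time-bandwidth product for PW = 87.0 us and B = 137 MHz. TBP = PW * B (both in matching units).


TBP = 87.0 * 137 = 11919.0

11919.0


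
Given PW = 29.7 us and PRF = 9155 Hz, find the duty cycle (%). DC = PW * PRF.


DC = 29.7e-6 * 9155 * 100 = 27.19%

27.19%


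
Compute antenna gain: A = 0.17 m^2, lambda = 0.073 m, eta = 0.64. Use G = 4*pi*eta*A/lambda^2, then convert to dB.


G_linear = 4*pi*0.64*0.17/0.073^2 = 256.56
G_dB = 10*log10(256.56) = 24.1 dB

24.1 dB


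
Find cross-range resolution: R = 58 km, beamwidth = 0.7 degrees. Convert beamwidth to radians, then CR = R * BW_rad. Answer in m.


BW_rad = 0.012217305
CR = 58000 * 0.012217305 = 708.6 m

708.6 m


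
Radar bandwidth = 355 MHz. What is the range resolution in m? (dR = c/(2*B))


dR = 3e8 / (2 * 355000000.0) = 0.42 m

0.42 m


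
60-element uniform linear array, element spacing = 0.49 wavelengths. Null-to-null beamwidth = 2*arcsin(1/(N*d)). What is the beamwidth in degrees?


1/(N*d) = 1/(60*0.49) = 0.034014
BW = 2*arcsin(0.034014) = 3.9 degrees

3.9 degrees


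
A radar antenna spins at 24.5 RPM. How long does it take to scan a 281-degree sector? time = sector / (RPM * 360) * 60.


t = 281 / (24.5 * 360) * 60 = 1.91 s

1.91 s


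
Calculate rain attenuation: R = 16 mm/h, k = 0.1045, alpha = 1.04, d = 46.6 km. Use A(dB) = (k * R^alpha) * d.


gamma = 0.1045 * 16^1.04 = 1.868104 dB/km
A = 1.868104 * 46.6 = 87.05 dB

87.05 dB


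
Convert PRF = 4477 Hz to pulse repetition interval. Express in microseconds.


PRI = 1/4477 = 0.0002233639 s = 223.4 us

223.4 us


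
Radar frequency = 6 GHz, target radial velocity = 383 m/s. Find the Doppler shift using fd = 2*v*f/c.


fd = 2 * 383 * 6000000000.0 / 3e8 = 15320.0 Hz

15320.0 Hz


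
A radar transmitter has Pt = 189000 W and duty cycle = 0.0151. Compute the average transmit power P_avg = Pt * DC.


P_avg = 189000 * 0.0151 = 2853.9 W

2853.9 W


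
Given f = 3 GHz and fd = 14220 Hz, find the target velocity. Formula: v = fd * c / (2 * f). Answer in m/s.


v = 14220 * 3e8 / (2 * 3000000000.0) = 711.0 m/s

711.0 m/s


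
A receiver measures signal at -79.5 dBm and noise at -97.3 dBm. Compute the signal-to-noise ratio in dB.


SNR = -79.5 - (-97.3) = 17.8 dB

17.8 dB


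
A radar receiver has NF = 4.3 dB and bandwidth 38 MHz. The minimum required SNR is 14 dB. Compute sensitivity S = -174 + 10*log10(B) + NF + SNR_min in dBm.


10*log10(38000000.0) = 75.8
S = -174 + 75.8 + 4.3 + 14 = -79.9 dBm

-79.9 dBm


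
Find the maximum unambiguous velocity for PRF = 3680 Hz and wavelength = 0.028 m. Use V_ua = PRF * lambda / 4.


V_ua = 3680 * 0.028 / 4 = 25.8 m/s

25.8 m/s


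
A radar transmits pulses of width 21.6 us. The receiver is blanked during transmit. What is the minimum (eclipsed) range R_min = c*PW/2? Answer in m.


R_min = 3e8 * 21.6e-6 / 2 = 3240.0 m

3240.0 m


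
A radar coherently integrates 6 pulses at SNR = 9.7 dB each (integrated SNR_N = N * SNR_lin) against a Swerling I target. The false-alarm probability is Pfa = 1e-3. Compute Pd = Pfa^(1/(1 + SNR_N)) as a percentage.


SNR_lin = 10^(9.7/10) = 9.33254
SNR_N = 6 * 9.33254 = 55.99524
1/(1 + SNR_N) = 1/56.99524 = 0.0175453
Pd = (1e-3)^0.0175453 = 0.88586
Pd = 88.6%

88.6%


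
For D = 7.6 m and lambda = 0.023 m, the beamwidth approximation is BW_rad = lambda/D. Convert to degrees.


BW_rad = 0.023 / 7.6 = 0.003026
BW_deg = 0.17 degrees

0.17 degrees


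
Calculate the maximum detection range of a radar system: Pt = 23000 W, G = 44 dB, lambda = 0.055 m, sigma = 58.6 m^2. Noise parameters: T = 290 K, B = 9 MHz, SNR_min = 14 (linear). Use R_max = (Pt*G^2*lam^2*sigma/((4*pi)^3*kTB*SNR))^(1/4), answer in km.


G_lin = 10^(44/10) = 25118.864315
R^4 = 23000 * 25118.864315^2 * 0.055^2 * 58.6 / ((4*pi)^3 * 1.38e-23 * 290 * 9000000.0 * 14)
R^4 = 2.57083e21 m^4
R_max = (2.57083e21)^(1/4) = 225174.1 m = 225.2 km

225.2 km


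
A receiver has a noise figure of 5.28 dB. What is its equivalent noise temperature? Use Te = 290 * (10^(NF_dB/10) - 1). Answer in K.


NF_lin = 10^(5.28/10) = 3.372873
Te = 290 * (3.372873 - 1) = 688.1 K

688.1 K


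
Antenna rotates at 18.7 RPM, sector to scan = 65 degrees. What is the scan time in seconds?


t = 65 / (18.7 * 360) * 60 = 0.58 s

0.58 s


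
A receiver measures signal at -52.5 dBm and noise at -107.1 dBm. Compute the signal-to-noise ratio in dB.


SNR = -52.5 - (-107.1) = 54.6 dB

54.6 dB


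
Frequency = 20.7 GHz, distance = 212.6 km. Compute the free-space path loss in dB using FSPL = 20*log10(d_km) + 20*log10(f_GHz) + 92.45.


20*log10(212.6) = 46.55
20*log10(20.7) = 26.32
FSPL = 165.3 dB

165.3 dB


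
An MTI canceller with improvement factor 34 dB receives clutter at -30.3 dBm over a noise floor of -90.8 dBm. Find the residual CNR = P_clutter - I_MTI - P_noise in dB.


CNR = -30.3 - 34 - (-90.8) = 26.5 dB

26.5 dB


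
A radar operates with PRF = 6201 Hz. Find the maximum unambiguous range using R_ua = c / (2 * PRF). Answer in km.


R_ua = 3e8 / (2 * 6201) = 24189.6 m = 24.2 km

24.2 km


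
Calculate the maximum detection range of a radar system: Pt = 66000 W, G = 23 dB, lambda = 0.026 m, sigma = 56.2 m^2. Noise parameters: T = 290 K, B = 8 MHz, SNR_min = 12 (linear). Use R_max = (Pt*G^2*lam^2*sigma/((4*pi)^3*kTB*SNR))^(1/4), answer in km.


G_lin = 10^(23/10) = 199.526231
R^4 = 66000 * 199.526231^2 * 0.026^2 * 56.2 / ((4*pi)^3 * 1.38e-23 * 290 * 8000000.0 * 12)
R^4 = 1.30933e17 m^4
R_max = (1.30933e17)^(1/4) = 19022.3 m = 19.0 km

19.0 km


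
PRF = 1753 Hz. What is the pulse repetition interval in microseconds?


PRI = 1/1753 = 0.0005704507 s = 570.5 us

570.5 us


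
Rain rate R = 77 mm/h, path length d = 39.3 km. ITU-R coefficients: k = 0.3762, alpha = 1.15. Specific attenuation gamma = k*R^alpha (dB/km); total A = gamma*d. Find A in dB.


gamma = 0.3762 * 77^1.15 = 55.575468 dB/km
A = 55.575468 * 39.3 = 2184.12 dB

2184.12 dB


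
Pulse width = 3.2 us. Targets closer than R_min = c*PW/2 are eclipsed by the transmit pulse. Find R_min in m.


R_min = 3e8 * 3.2e-6 / 2 = 480.0 m

480.0 m


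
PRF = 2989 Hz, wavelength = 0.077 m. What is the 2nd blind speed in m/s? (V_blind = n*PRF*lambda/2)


V_blind = 2 * 2989 * 0.077 / 2 = 230.2 m/s

230.2 m/s


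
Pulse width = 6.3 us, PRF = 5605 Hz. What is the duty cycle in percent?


DC = 6.3e-6 * 5605 * 100 = 3.53%

3.53%


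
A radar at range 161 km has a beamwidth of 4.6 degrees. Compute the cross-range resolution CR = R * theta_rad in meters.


BW_rad = 0.080285146
CR = 161000 * 0.080285146 = 12925.9 m

12925.9 m


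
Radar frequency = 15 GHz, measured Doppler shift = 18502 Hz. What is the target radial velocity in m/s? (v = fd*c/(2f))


v = 18502 * 3e8 / (2 * 15000000000.0) = 185.0 m/s

185.0 m/s


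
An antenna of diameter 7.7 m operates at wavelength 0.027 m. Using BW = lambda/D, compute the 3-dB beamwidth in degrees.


BW_rad = 0.027 / 7.7 = 0.003506
BW_deg = 0.2 degrees

0.2 degrees


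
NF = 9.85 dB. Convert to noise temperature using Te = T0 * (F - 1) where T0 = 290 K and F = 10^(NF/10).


NF_lin = 10^(9.85/10) = 9.660509
Te = 290 * (9.660509 - 1) = 2511.5 K

2511.5 K


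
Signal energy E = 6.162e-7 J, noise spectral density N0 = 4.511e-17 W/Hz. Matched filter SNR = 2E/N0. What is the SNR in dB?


SNR_lin = 2 * 6.162e-7 / 4.511e-17 = 2.732e10
SNR_dB = 10*log10(2.732e10) = 104.4 dB

104.4 dB


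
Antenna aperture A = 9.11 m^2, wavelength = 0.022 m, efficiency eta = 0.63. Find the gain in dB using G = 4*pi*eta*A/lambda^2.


G_linear = 4*pi*0.63*9.11/0.022^2 = 149012.75
G_dB = 10*log10(149012.75) = 51.7 dB

51.7 dB


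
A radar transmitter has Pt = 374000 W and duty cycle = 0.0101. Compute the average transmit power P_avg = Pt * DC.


P_avg = 374000 * 0.0101 = 3777.4 W

3777.4 W


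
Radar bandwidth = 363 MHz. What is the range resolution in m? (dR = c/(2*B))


dR = 3e8 / (2 * 363000000.0) = 0.41 m

0.41 m


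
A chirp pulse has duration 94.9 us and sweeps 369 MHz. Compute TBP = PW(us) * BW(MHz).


TBP = 94.9 * 369 = 35018.1

35018.1


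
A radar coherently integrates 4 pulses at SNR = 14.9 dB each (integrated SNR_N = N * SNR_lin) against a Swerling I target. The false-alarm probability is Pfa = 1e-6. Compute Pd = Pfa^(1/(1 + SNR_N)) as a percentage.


SNR_lin = 10^(14.9/10) = 30.90295
SNR_N = 4 * 30.90295 = 123.6118
1/(1 + SNR_N) = 1/124.6118 = 0.0080249
Pd = (1e-6)^0.0080249 = 0.89506
Pd = 89.5%

89.5%


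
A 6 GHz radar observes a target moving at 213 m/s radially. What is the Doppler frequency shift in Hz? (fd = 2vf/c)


fd = 2 * 213 * 6000000000.0 / 3e8 = 8520.0 Hz

8520.0 Hz


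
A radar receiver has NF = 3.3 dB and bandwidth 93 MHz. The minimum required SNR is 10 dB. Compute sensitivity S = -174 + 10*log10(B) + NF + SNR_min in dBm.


10*log10(93000000.0) = 79.68
S = -174 + 79.68 + 3.3 + 10 = -81.0 dBm

-81.0 dBm


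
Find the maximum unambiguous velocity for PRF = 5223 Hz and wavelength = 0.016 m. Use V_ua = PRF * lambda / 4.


V_ua = 5223 * 0.016 / 4 = 20.9 m/s

20.9 m/s


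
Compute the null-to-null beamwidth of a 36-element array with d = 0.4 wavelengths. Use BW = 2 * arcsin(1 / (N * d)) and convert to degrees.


1/(N*d) = 1/(36*0.4) = 0.069444
BW = 2*arcsin(0.069444) = 8.0 degrees

8.0 degrees


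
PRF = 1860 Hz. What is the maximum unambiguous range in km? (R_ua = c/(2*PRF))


R_ua = 3e8 / (2 * 1860) = 80645.2 m = 80.6 km

80.6 km


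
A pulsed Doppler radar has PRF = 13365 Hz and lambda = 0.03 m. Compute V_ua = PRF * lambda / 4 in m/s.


V_ua = 13365 * 0.03 / 4 = 100.2 m/s

100.2 m/s


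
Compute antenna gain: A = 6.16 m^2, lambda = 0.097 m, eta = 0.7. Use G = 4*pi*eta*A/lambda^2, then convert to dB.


G_linear = 4*pi*0.7*6.16/0.097^2 = 5758.97
G_dB = 10*log10(5758.97) = 37.6 dB

37.6 dB


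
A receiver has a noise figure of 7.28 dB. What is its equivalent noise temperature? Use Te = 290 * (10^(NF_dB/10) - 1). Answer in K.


NF_lin = 10^(7.28/10) = 5.345644
Te = 290 * (5.345644 - 1) = 1260.2 K

1260.2 K


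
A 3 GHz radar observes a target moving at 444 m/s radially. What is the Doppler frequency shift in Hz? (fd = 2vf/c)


fd = 2 * 444 * 3000000000.0 / 3e8 = 8880.0 Hz

8880.0 Hz


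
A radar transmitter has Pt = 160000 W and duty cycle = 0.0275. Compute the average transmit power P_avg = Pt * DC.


P_avg = 160000 * 0.0275 = 4400.0 W

4400.0 W


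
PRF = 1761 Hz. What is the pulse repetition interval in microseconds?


PRI = 1/1761 = 0.0005678592 s = 567.9 us

567.9 us


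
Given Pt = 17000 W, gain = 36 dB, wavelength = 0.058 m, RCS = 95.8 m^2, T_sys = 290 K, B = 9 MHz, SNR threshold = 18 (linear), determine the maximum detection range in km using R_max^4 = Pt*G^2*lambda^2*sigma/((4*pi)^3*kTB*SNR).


G_lin = 10^(36/10) = 3981.071706
R^4 = 17000 * 3981.071706^2 * 0.058^2 * 95.8 / ((4*pi)^3 * 1.38e-23 * 290 * 9000000.0 * 18)
R^4 = 6.74914e19 m^4
R_max = (6.74914e19)^(1/4) = 90638.4 m = 90.6 km

90.6 km


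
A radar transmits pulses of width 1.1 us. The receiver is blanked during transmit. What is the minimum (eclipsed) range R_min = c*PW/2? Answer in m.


R_min = 3e8 * 1.1e-6 / 2 = 165.0 m

165.0 m


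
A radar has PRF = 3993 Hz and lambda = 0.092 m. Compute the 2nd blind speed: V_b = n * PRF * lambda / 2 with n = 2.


V_blind = 2 * 3993 * 0.092 / 2 = 367.4 m/s

367.4 m/s


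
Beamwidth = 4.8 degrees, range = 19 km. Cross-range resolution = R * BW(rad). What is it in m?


BW_rad = 0.083775804
CR = 19000 * 0.083775804 = 1591.7 m

1591.7 m


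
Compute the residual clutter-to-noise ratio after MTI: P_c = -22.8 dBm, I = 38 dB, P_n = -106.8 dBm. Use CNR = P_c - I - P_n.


CNR = -22.8 - 38 - (-106.8) = 46.0 dB

46.0 dB


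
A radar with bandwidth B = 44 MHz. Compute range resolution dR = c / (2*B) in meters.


dR = 3e8 / (2 * 44000000.0) = 3.41 m

3.41 m


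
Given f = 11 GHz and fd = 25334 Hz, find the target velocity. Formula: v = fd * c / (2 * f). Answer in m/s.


v = 25334 * 3e8 / (2 * 11000000000.0) = 345.5 m/s

345.5 m/s


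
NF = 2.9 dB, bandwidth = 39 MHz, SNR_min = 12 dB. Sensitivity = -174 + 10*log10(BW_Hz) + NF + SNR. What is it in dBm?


10*log10(39000000.0) = 75.91
S = -174 + 75.91 + 2.9 + 12 = -83.2 dBm

-83.2 dBm


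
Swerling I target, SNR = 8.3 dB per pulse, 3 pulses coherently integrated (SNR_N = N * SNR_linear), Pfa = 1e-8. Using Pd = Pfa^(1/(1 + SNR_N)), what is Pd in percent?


SNR_lin = 10^(8.3/10) = 6.76083
SNR_N = 3 * 6.76083 = 20.28249
1/(1 + SNR_N) = 1/21.28249 = 0.046987
Pd = (1e-8)^0.046987 = 0.42083
Pd = 42.1%

42.1%


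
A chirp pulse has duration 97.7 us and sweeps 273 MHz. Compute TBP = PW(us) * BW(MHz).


TBP = 97.7 * 273 = 26672.1

26672.1


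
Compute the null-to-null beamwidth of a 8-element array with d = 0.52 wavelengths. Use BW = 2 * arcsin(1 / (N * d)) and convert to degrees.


1/(N*d) = 1/(8*0.52) = 0.240385
BW = 2*arcsin(0.240385) = 27.8 degrees

27.8 degrees


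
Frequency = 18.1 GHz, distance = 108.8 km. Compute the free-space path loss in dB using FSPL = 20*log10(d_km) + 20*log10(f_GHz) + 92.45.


20*log10(108.8) = 40.73
20*log10(18.1) = 25.15
FSPL = 158.3 dB

158.3 dB


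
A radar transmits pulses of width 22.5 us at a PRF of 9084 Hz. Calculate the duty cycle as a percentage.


DC = 22.5e-6 * 9084 * 100 = 20.44%

20.44%


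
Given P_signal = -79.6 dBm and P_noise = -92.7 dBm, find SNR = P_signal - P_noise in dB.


SNR = -79.6 - (-92.7) = 13.1 dB

13.1 dB


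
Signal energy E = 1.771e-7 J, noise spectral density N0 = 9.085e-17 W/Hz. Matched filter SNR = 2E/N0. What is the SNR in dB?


SNR_lin = 2 * 1.771e-7 / 9.085e-17 = 3.899e9
SNR_dB = 10*log10(3.899e9) = 95.9 dB

95.9 dB


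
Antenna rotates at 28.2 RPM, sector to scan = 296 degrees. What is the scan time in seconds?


t = 296 / (28.2 * 360) * 60 = 1.75 s

1.75 s


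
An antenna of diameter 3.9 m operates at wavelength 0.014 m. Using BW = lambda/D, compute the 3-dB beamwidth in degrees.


BW_rad = 0.014 / 3.9 = 0.00359
BW_deg = 0.21 degrees

0.21 degrees


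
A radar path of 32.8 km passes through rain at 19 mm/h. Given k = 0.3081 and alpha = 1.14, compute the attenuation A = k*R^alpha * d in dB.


gamma = 0.3081 * 19^1.14 = 8.840377 dB/km
A = 8.840377 * 32.8 = 289.96 dB

289.96 dB


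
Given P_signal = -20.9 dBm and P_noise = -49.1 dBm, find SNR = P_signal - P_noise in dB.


SNR = -20.9 - (-49.1) = 28.2 dB

28.2 dB


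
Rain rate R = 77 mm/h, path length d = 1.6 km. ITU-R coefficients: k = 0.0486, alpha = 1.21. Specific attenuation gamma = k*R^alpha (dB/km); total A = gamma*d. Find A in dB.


gamma = 0.0486 * 77^1.21 = 9.317299 dB/km
A = 9.317299 * 1.6 = 14.91 dB

14.91 dB


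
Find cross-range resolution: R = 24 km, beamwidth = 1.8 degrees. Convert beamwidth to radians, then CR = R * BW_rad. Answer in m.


BW_rad = 0.031415927
CR = 24000 * 0.031415927 = 754.0 m

754.0 m


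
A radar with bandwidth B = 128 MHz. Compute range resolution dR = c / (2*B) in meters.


dR = 3e8 / (2 * 128000000.0) = 1.17 m

1.17 m


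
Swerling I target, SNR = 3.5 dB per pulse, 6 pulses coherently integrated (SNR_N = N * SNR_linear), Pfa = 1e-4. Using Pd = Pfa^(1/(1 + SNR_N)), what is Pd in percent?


SNR_lin = 10^(3.5/10) = 2.23872
SNR_N = 6 * 2.23872 = 13.43232
1/(1 + SNR_N) = 1/14.43232 = 0.0692889
Pd = (1e-4)^0.0692889 = 0.52826
Pd = 52.8%

52.8%


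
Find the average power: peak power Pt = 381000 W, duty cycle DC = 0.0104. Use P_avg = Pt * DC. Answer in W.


P_avg = 381000 * 0.0104 = 3962.4 W

3962.4 W


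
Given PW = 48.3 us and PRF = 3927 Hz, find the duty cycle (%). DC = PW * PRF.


DC = 48.3e-6 * 3927 * 100 = 18.97%

18.97%


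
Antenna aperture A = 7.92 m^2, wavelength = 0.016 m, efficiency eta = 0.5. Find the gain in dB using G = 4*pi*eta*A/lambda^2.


G_linear = 4*pi*0.5*7.92/0.016^2 = 194386.05
G_dB = 10*log10(194386.05) = 52.9 dB

52.9 dB


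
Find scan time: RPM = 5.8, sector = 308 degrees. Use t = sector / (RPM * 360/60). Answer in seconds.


t = 308 / (5.8 * 360) * 60 = 8.85 s

8.85 s


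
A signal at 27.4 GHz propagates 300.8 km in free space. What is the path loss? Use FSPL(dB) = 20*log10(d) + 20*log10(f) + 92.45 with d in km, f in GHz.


20*log10(300.8) = 49.57
20*log10(27.4) = 28.76
FSPL = 170.8 dB

170.8 dB


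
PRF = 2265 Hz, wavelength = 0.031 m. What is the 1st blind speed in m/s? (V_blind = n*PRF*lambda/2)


V_blind = 1 * 2265 * 0.031 / 2 = 35.1 m/s

35.1 m/s


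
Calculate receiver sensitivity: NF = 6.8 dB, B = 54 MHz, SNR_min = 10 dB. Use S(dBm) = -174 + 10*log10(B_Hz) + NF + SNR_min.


10*log10(54000000.0) = 77.32
S = -174 + 77.32 + 6.8 + 10 = -79.9 dBm

-79.9 dBm


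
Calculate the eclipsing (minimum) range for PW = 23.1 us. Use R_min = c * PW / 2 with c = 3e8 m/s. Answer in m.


R_min = 3e8 * 23.1e-6 / 2 = 3465.0 m

3465.0 m


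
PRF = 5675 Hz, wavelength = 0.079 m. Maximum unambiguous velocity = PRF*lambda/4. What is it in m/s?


V_ua = 5675 * 0.079 / 4 = 112.1 m/s

112.1 m/s


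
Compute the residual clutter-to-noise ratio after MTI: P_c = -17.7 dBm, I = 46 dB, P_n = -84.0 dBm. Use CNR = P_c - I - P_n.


CNR = -17.7 - 46 - (-84.0) = 20.3 dB

20.3 dB


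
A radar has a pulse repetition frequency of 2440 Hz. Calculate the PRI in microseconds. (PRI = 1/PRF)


PRI = 1/2440 = 0.0004098361 s = 409.8 us

409.8 us


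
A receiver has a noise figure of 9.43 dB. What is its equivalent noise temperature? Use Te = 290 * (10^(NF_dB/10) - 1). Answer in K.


NF_lin = 10^(9.43/10) = 8.770008
Te = 290 * (8.770008 - 1) = 2253.3 K

2253.3 K


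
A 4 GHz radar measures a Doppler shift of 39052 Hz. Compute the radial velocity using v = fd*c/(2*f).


v = 39052 * 3e8 / (2 * 4000000000.0) = 1464.5 m/s

1464.5 m/s


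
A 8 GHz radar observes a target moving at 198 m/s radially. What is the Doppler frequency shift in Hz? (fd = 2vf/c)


fd = 2 * 198 * 8000000000.0 / 3e8 = 10560.0 Hz

10560.0 Hz


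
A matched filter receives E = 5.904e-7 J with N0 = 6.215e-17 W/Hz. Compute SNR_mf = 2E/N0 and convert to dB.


SNR_lin = 2 * 5.904e-7 / 6.215e-17 = 1.9e10
SNR_dB = 10*log10(1.9e10) = 102.8 dB

102.8 dB


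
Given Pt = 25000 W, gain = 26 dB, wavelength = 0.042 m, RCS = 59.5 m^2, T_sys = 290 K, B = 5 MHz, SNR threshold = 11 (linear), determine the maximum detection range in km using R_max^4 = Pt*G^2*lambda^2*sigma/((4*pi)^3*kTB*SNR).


G_lin = 10^(26/10) = 398.107171
R^4 = 25000 * 398.107171^2 * 0.042^2 * 59.5 / ((4*pi)^3 * 1.38e-23 * 290 * 5000000.0 * 11)
R^4 = 9.52108e17 m^4
R_max = (9.52108e17)^(1/4) = 31237.2 m = 31.2 km

31.2 km


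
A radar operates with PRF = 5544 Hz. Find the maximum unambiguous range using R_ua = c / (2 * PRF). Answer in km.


R_ua = 3e8 / (2 * 5544) = 27056.3 m = 27.1 km

27.1 km


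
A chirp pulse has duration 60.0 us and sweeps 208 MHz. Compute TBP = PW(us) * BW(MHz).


TBP = 60.0 * 208 = 12480.0

12480.0


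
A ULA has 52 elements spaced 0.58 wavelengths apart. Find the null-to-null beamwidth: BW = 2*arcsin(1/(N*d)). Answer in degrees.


1/(N*d) = 1/(52*0.58) = 0.033156
BW = 2*arcsin(0.033156) = 3.8 degrees

3.8 degrees


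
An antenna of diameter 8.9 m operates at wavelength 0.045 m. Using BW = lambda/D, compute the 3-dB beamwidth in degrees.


BW_rad = 0.045 / 8.9 = 0.005056
BW_deg = 0.29 degrees

0.29 degrees


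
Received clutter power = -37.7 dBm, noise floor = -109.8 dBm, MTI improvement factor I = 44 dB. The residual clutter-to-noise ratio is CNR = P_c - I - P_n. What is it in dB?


CNR = -37.7 - 44 - (-109.8) = 28.1 dB

28.1 dB


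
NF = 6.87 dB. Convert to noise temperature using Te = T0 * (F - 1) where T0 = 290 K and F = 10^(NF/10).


NF_lin = 10^(6.87/10) = 4.864072
Te = 290 * (4.864072 - 1) = 1120.6 K

1120.6 K


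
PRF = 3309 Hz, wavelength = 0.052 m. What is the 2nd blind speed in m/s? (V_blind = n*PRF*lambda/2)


V_blind = 2 * 3309 * 0.052 / 2 = 172.1 m/s

172.1 m/s


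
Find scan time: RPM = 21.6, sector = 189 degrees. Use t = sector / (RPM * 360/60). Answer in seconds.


t = 189 / (21.6 * 360) * 60 = 1.46 s

1.46 s


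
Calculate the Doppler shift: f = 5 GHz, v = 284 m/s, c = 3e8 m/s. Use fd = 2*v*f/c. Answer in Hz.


fd = 2 * 284 * 5000000000.0 / 3e8 = 9466.7 Hz

9466.7 Hz


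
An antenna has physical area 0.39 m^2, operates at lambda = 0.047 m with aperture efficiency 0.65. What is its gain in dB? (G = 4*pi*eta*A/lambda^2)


G_linear = 4*pi*0.65*0.39/0.047^2 = 1442.09
G_dB = 10*log10(1442.09) = 31.6 dB

31.6 dB


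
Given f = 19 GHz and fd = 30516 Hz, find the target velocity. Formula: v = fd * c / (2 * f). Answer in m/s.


v = 30516 * 3e8 / (2 * 19000000000.0) = 240.9 m/s

240.9 m/s


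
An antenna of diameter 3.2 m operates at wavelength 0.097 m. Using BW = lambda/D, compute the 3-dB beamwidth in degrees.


BW_rad = 0.097 / 3.2 = 0.030312
BW_deg = 1.74 degrees

1.74 degrees


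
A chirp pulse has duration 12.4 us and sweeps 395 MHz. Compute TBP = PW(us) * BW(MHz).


TBP = 12.4 * 395 = 4898.0

4898.0


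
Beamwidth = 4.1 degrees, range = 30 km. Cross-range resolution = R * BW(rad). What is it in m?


BW_rad = 0.071558499
CR = 30000 * 0.071558499 = 2146.8 m

2146.8 m


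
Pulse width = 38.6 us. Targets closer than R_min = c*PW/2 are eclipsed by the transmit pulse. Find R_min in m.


R_min = 3e8 * 38.6e-6 / 2 = 5790.0 m

5790.0 m


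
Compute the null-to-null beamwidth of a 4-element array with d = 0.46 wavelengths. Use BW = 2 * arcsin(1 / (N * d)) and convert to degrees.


1/(N*d) = 1/(4*0.46) = 0.543478
BW = 2*arcsin(0.543478) = 65.8 degrees

65.8 degrees


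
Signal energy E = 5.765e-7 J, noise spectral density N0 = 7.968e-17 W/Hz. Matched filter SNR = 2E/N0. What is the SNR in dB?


SNR_lin = 2 * 5.765e-7 / 7.968e-17 = 1.447e10
SNR_dB = 10*log10(1.447e10) = 101.6 dB

101.6 dB


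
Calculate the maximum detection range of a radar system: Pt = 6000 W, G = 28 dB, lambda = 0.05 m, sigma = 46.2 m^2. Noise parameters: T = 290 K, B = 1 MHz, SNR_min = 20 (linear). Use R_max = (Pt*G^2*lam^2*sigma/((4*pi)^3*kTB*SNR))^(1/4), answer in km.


G_lin = 10^(28/10) = 630.957344
R^4 = 6000 * 630.957344^2 * 0.05^2 * 46.2 / ((4*pi)^3 * 1.38e-23 * 290 * 1000000.0 * 20)
R^4 = 1.73699e18 m^4
R_max = (1.73699e18)^(1/4) = 36303.6 m = 36.3 km

36.3 km


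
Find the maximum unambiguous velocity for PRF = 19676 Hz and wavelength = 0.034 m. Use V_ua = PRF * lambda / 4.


V_ua = 19676 * 0.034 / 4 = 167.2 m/s

167.2 m/s


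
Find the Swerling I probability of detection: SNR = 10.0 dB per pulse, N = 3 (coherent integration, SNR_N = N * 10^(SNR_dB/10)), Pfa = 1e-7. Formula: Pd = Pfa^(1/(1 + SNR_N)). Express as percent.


SNR_lin = 10^(10.0/10) = 10.0
SNR_N = 3 * 10.0 = 30.0
1/(1 + SNR_N) = 1/31.0 = 0.0322581
Pd = (1e-7)^0.0322581 = 0.59456
Pd = 59.5%

59.5%


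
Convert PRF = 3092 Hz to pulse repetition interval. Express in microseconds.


PRI = 1/3092 = 0.0003234153 s = 323.4 us

323.4 us


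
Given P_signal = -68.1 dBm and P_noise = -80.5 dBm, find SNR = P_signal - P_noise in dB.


SNR = -68.1 - (-80.5) = 12.4 dB

12.4 dB


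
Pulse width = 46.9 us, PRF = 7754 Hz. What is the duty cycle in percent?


DC = 46.9e-6 * 7754 * 100 = 36.37%

36.37%


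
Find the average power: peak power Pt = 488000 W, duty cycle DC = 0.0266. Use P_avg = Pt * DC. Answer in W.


P_avg = 488000 * 0.0266 = 12980.8 W

12980.8 W


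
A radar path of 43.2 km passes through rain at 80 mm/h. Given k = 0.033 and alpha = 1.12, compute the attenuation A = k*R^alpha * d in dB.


gamma = 0.033 * 80^1.12 = 4.466576 dB/km
A = 4.466576 * 43.2 = 192.96 dB

192.96 dB


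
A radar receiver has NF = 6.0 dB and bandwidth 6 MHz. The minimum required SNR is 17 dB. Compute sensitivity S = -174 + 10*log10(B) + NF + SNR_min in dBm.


10*log10(6000000.0) = 67.78
S = -174 + 67.78 + 6.0 + 17 = -83.2 dBm

-83.2 dBm


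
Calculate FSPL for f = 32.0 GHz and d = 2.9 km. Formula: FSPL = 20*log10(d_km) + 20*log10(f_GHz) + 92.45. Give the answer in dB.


20*log10(2.9) = 9.25
20*log10(32.0) = 30.1
FSPL = 131.8 dB

131.8 dB


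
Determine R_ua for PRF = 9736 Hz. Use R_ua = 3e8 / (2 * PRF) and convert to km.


R_ua = 3e8 / (2 * 9736) = 15406.7 m = 15.4 km

15.4 km


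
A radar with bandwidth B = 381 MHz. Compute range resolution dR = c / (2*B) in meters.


dR = 3e8 / (2 * 381000000.0) = 0.39 m

0.39 m


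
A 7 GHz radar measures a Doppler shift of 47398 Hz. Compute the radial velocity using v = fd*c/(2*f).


v = 47398 * 3e8 / (2 * 7000000000.0) = 1015.7 m/s

1015.7 m/s


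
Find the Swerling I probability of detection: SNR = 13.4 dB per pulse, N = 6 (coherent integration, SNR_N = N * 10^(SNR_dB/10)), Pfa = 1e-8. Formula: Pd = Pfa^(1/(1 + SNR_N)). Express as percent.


SNR_lin = 10^(13.4/10) = 21.87762
SNR_N = 6 * 21.87762 = 131.26572
1/(1 + SNR_N) = 1/132.26572 = 0.0075605
Pd = (1e-8)^0.0075605 = 0.86999
Pd = 87.0%

87.0%


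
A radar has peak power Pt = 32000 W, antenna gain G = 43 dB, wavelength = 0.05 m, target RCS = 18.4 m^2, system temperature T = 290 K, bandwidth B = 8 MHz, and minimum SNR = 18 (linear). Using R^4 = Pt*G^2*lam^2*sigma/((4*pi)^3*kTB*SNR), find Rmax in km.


G_lin = 10^(43/10) = 19952.62315
R^4 = 32000 * 19952.62315^2 * 0.05^2 * 18.4 / ((4*pi)^3 * 1.38e-23 * 290 * 8000000.0 * 18)
R^4 = 5.12435e20 m^4
R_max = (5.12435e20)^(1/4) = 150456.1 m = 150.5 km

150.5 km


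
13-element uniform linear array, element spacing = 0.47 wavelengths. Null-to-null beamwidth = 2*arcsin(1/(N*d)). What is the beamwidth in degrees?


1/(N*d) = 1/(13*0.47) = 0.163666
BW = 2*arcsin(0.163666) = 18.8 degrees

18.8 degrees


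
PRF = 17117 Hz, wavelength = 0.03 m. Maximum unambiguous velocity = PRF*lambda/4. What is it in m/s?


V_ua = 17117 * 0.03 / 4 = 128.4 m/s

128.4 m/s


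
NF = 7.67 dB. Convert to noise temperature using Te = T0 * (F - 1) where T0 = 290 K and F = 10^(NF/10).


NF_lin = 10^(7.67/10) = 5.847901
Te = 290 * (5.847901 - 1) = 1405.9 K

1405.9 K


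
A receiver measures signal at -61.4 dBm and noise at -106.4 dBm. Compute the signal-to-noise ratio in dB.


SNR = -61.4 - (-106.4) = 45.0 dB

45.0 dB


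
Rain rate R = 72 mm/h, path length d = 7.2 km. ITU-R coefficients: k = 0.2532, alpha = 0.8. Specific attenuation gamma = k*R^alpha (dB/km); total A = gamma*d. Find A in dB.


gamma = 0.2532 * 72^0.8 = 7.7505 dB/km
A = 7.7505 * 7.2 = 55.8 dB

55.8 dB


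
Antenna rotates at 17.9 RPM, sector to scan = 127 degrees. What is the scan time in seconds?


t = 127 / (17.9 * 360) * 60 = 1.18 s

1.18 s


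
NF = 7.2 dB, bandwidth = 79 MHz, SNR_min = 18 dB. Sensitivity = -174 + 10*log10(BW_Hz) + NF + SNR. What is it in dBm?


10*log10(79000000.0) = 78.98
S = -174 + 78.98 + 7.2 + 18 = -69.8 dBm

-69.8 dBm


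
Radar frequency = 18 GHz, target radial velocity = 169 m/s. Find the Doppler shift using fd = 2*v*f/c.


fd = 2 * 169 * 18000000000.0 / 3e8 = 20280.0 Hz

20280.0 Hz


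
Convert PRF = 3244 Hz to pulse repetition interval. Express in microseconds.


PRI = 1/3244 = 0.0003082614 s = 308.3 us

308.3 us


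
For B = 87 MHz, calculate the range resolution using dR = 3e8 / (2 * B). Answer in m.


dR = 3e8 / (2 * 87000000.0) = 1.72 m

1.72 m


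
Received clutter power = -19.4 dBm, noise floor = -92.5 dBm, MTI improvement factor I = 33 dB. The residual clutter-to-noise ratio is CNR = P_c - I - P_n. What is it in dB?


CNR = -19.4 - 33 - (-92.5) = 40.1 dB

40.1 dB


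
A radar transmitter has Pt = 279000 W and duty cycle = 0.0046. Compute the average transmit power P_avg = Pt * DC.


P_avg = 279000 * 0.0046 = 1283.4 W

1283.4 W


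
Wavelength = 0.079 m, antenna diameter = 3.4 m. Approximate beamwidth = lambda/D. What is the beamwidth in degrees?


BW_rad = 0.079 / 3.4 = 0.023235
BW_deg = 1.33 degrees

1.33 degrees


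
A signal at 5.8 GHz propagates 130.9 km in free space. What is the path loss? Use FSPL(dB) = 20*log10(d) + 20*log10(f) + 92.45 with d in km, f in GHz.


20*log10(130.9) = 42.34
20*log10(5.8) = 15.27
FSPL = 150.1 dB

150.1 dB


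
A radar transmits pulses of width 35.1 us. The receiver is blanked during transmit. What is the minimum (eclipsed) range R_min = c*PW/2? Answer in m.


R_min = 3e8 * 35.1e-6 / 2 = 5265.0 m

5265.0 m


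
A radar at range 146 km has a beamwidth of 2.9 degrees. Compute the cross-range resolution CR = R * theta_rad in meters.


BW_rad = 0.050614548
CR = 146000 * 0.050614548 = 7389.7 m

7389.7 m


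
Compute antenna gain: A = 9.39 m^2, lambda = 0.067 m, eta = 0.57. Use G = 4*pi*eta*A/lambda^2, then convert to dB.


G_linear = 4*pi*0.57*9.39/0.067^2 = 14983.07
G_dB = 10*log10(14983.07) = 41.8 dB

41.8 dB


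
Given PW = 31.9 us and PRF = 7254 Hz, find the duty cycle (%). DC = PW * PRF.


DC = 31.9e-6 * 7254 * 100 = 23.14%

23.14%


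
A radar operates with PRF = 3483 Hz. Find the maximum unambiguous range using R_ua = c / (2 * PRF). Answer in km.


R_ua = 3e8 / (2 * 3483) = 43066.3 m = 43.1 km

43.1 km


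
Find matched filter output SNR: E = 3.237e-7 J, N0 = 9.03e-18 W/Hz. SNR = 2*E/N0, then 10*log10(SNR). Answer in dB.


SNR_lin = 2 * 3.237e-7 / 9.03e-18 = 7.169e10
SNR_dB = 10*log10(7.169e10) = 108.6 dB

108.6 dB


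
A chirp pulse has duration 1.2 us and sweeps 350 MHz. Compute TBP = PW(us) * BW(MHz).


TBP = 1.2 * 350 = 420.0

420.0


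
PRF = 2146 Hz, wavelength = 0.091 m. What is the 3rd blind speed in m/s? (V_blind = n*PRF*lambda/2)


V_blind = 3 * 2146 * 0.091 / 2 = 292.9 m/s

292.9 m/s


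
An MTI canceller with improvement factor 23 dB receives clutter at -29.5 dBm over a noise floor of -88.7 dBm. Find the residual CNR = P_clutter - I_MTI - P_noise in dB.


CNR = -29.5 - 23 - (-88.7) = 36.2 dB

36.2 dB


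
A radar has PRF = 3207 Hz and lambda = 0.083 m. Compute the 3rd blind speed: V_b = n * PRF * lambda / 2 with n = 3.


V_blind = 3 * 3207 * 0.083 / 2 = 399.3 m/s

399.3 m/s


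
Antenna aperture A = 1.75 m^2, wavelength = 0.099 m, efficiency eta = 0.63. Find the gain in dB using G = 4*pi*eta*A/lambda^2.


G_linear = 4*pi*0.63*1.75/0.099^2 = 1413.57
G_dB = 10*log10(1413.57) = 31.5 dB

31.5 dB


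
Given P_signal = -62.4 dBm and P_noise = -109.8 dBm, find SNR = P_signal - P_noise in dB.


SNR = -62.4 - (-109.8) = 47.4 dB

47.4 dB


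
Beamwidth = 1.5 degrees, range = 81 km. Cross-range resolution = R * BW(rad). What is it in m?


BW_rad = 0.026179939
CR = 81000 * 0.026179939 = 2120.6 m

2120.6 m


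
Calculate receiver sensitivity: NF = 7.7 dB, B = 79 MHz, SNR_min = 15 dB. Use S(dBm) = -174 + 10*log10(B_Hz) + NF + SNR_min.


10*log10(79000000.0) = 78.98
S = -174 + 78.98 + 7.7 + 15 = -72.3 dBm

-72.3 dBm


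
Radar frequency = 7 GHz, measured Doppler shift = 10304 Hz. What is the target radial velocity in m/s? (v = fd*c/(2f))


v = 10304 * 3e8 / (2 * 7000000000.0) = 220.8 m/s

220.8 m/s


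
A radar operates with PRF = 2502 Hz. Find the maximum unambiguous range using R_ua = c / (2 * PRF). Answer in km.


R_ua = 3e8 / (2 * 2502) = 59952.0 m = 60.0 km

60.0 km


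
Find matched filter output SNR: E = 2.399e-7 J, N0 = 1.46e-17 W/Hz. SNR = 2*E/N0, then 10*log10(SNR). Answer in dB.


SNR_lin = 2 * 2.399e-7 / 1.46e-17 = 3.286e10
SNR_dB = 10*log10(3.286e10) = 105.2 dB

105.2 dB


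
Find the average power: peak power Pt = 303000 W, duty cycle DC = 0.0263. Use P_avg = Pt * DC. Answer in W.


P_avg = 303000 * 0.0263 = 7968.9 W

7968.9 W


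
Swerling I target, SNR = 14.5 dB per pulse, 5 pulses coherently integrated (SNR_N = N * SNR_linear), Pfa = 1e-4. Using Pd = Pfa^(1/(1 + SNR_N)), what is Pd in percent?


SNR_lin = 10^(14.5/10) = 28.18383
SNR_N = 5 * 28.18383 = 140.91915
1/(1 + SNR_N) = 1/141.91915 = 0.0070463
Pd = (1e-4)^0.0070463 = 0.93716
Pd = 93.7%

93.7%


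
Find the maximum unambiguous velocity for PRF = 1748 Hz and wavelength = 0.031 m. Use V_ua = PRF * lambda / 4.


V_ua = 1748 * 0.031 / 4 = 13.5 m/s

13.5 m/s


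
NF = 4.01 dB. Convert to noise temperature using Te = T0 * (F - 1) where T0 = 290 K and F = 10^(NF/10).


NF_lin = 10^(4.01/10) = 2.517677
Te = 290 * (2.517677 - 1) = 440.1 K

440.1 K
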